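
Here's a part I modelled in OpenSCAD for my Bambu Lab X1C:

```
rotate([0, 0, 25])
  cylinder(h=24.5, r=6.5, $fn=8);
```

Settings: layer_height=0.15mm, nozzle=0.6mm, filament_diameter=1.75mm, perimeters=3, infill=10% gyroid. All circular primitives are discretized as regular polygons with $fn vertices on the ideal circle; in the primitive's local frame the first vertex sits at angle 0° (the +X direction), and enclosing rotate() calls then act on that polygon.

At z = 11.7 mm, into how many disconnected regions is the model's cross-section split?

1

At z = 11.7 mm: the r=6.5 cylinder contributes a regular 8-gon of circumradius 6.5; (whole slice rotated 25° about Z — lengths, areas and connectivity unchanged). The result has 1 disconnected region.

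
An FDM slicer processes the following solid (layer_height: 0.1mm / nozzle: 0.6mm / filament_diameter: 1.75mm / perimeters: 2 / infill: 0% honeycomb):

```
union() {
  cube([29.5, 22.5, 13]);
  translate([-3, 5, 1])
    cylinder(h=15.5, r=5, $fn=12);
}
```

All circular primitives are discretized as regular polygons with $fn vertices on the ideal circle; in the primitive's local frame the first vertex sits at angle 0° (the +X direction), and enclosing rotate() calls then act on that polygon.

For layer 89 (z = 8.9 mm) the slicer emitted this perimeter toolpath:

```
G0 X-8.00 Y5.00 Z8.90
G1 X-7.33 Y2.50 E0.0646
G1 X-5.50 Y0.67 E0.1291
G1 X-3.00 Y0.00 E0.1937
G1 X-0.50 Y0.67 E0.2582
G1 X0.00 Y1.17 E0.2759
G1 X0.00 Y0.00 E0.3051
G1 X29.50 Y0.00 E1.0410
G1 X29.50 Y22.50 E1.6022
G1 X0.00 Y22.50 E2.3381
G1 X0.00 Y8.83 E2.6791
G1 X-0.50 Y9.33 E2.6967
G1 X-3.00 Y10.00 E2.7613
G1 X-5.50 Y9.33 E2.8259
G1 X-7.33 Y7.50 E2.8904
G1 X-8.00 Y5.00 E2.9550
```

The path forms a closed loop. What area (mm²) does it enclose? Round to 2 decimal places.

728.65 mm²

Apply the shoelace formula to the sequence of (X, Y) vertices; enclosed area = 728.65 mm².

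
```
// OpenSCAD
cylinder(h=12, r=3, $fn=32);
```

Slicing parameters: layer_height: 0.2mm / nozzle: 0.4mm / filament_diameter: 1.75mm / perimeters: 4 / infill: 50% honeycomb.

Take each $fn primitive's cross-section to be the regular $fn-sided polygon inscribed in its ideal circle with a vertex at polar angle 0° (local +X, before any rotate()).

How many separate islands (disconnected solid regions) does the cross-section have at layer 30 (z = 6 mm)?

At z = 6 mm: the r=3 cylinder gives a regular 32-gon of circumradius 3 (constant along its height). Overall, the cross-section is a single solid region. Island count = 1.

1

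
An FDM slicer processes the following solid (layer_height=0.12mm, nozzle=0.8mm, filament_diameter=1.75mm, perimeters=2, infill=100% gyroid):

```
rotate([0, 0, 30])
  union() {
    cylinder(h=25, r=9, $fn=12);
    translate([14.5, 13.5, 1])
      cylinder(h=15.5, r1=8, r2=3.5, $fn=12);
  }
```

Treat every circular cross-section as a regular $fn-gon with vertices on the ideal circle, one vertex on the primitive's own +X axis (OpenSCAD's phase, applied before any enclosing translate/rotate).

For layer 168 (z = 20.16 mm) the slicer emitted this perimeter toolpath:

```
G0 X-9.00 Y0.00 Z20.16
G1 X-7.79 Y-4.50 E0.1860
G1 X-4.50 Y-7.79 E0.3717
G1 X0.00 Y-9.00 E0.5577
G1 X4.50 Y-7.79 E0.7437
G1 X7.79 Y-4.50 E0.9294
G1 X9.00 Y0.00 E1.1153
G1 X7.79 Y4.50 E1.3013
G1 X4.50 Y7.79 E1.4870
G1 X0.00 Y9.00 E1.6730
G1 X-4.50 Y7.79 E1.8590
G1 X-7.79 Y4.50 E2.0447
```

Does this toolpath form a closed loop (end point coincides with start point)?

Start point (G0): (-9.00, 0.00). End point (last G1): the path does not return to the start — open.

no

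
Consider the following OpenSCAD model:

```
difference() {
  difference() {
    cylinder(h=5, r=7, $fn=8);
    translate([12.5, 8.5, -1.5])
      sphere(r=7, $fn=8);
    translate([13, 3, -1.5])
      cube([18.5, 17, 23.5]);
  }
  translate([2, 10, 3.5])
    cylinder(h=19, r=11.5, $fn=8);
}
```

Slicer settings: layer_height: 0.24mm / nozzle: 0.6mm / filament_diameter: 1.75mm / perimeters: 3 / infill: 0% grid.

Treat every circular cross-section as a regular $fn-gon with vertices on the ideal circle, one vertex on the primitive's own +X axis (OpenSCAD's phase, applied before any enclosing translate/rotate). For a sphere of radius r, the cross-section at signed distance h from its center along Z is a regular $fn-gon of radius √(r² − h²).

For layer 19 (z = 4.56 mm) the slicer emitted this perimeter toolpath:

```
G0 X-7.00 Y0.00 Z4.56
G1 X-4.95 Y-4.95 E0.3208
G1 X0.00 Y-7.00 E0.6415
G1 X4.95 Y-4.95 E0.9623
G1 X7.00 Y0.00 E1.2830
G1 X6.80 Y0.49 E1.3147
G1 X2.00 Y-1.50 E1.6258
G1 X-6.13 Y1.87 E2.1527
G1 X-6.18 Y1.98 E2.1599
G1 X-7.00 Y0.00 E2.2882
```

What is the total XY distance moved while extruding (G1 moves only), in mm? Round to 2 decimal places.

38.22 mm

Sum the Euclidean lengths of each G1 segment: total = 38.22 mm.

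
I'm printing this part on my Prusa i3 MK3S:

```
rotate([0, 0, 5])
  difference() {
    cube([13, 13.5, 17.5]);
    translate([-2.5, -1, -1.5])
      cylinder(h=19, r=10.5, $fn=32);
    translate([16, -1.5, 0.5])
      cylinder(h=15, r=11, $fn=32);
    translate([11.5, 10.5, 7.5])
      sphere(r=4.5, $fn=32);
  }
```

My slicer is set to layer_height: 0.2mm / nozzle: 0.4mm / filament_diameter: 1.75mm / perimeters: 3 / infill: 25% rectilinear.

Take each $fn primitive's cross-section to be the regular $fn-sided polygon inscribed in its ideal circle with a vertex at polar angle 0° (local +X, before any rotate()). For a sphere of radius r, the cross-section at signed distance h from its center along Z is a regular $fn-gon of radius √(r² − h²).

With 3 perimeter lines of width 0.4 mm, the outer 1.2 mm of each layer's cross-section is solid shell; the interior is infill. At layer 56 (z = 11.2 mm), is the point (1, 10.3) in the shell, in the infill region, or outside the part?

infill

At z = 11.2 mm: the cube is present — its section is the full 13×13.5 rectangle; the r=10.5 cylinder at (-2.5, -1) gives a regular 32-gon of circumradius 10.5 (constant along its height); the r=11 cylinder at (16, -1.5) contributes a regular 32-gon of circumradius 11; the r=4.5 sphere at (11.5, 10.5) slices to a regular 32-gon of circumradius 2.561 (√(r²−h²) with h=3.7 from center); Taking the first minus the rest: starting from the 13×13.5 cube, the r=10.5 cylinder at (-2.5, -1) partially overlaps it — only the 52.16 mm² overlap (of its 344.14 mm²) is removed, clipping the outline; the r=11 cylinder at (16, -1.5) partially overlaps it — only the 42.95 mm² overlap (of its 377.69 mm²) is removed, clipping the outline; the r=4.5 sphere at (11.5, 10.5) partially overlaps it — only the 16.15 mm² overlap (of its 20.48 mm²) is removed, clipping the outline — 1 connected region; (rotated 5° about Z; rotation is an isometry so areas/perimeters/island counts are preserved). Overall, the cross-section is a single solid region. Undo the 5° rotation: the query point maps to (1.894, 10.174) in the un-rotated model frame. The nearest boundary edge runs (1.52, 8.70)→(0.00, 9.16); distance from the point to it = 1.52 mm. The point is inside the cross-section and 1.52 mm from the nearest boundary — more than the 1.2 mm shell width (3 × 0.4), so it's in the infill interior.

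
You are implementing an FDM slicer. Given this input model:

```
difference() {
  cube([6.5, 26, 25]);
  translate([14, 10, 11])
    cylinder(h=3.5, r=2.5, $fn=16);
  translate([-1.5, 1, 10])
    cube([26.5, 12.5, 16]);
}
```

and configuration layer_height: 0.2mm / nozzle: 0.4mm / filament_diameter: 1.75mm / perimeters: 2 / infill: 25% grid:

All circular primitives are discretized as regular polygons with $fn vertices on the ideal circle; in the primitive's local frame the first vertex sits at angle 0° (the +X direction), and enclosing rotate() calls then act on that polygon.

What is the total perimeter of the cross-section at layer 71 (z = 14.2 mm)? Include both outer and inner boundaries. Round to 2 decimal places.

53.00 mm

At z = 14.2 mm: the 6.5×26 cube contributes its full rectangle (perimeter 65.00 mm); the r=2.5 cylinder at (14, 10) contributes a regular 16-gon of circumradius 2.5 (perimeter = 2·16·2.500·sin(180°/16) = 15.61 mm); the 26.5×12.5 cube at (-1.5, 1) contributes its full rectangle (perimeter 78.00 mm); Taking the first minus the rest: starting from the 6.5×26 cube, the r=2.5 cylinder at (14, 10) misses the remaining region (no effect); the 26.5×12.5 cube at (-1.5, 1) partially overlaps it — only the 81.25 mm² overlap (of its 331.25 mm²) is removed, clipping the outline — boundary = 53.00 mm. Overall, the cross-section has 2 separate islands. Total boundary length (outer) = 53.00 mm.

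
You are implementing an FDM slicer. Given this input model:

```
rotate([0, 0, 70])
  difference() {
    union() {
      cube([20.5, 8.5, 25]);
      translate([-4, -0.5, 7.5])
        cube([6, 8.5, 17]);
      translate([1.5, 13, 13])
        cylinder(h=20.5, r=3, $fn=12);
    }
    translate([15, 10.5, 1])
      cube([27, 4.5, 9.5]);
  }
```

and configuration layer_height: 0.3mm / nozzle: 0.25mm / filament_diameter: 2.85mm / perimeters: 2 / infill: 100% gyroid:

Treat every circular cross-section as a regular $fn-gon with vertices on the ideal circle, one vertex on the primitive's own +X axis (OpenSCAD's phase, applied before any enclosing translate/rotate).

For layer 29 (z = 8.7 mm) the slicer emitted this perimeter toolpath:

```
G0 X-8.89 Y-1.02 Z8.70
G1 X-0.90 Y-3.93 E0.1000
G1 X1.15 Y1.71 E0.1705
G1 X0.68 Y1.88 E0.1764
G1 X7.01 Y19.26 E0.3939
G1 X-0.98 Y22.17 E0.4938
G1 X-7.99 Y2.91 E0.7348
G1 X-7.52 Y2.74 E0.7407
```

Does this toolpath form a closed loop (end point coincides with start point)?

no

Start point (G0): (-8.89, -1.02). End point (last G1): the path does not return to the start — open.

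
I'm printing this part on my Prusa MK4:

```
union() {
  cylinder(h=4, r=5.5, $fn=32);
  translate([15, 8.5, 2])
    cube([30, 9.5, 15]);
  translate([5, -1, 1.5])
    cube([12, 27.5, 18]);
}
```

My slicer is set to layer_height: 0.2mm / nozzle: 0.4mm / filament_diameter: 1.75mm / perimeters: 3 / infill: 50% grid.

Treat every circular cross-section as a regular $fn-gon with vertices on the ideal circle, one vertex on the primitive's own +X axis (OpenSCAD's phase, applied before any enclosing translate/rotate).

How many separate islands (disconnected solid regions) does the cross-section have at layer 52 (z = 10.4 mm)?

At z = 10.4 mm: the cylinder is not intersected at this z (z outside [0, 4]); the 30×9.5 cube at (15, 8.5) contributes its full rectangle; the cube at (5, -1) is present — its section is the full 12×27.5 rectangle; Combining (union): the regions partially overlap (shared area 19.00 mm²), so overlapping operands fuse into one piece — 1 connected region. Overall, the cross-section is a single solid region. Island count = 1.

1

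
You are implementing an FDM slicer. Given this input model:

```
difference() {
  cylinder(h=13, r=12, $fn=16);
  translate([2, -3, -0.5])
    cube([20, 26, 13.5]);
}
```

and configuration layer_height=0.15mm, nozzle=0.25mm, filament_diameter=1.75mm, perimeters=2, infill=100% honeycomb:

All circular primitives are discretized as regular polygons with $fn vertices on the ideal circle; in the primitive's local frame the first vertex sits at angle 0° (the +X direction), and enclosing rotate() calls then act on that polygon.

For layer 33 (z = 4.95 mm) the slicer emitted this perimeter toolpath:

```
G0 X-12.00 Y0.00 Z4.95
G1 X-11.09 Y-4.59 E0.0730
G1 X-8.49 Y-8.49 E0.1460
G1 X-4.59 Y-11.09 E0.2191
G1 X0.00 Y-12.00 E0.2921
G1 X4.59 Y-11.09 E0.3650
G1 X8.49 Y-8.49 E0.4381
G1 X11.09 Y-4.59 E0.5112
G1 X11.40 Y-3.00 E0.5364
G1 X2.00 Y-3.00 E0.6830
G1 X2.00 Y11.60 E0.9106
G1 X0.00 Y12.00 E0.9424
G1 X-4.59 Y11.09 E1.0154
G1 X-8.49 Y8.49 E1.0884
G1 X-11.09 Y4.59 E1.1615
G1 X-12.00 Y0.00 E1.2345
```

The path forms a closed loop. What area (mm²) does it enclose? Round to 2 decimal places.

325.28 mm²

Apply the shoelace formula to the sequence of (X, Y) vertices; enclosed area = 325.28 mm².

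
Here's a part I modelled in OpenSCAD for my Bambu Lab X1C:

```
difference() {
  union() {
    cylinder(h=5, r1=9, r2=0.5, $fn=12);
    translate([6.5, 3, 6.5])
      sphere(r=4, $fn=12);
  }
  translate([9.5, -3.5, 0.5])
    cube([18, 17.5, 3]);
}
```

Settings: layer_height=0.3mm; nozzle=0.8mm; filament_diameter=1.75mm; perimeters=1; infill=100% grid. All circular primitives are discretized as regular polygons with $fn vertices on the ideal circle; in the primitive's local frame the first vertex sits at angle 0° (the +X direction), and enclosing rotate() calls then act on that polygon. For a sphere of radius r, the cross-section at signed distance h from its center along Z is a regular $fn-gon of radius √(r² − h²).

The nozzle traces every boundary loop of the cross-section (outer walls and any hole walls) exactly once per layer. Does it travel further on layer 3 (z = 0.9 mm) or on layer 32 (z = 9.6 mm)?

layer 3 (z = 0.9 mm)

Layer 3 (z = 0.9): the cone (r1=9→r2=0.5) has section circumradius 7.470 here — a regular 12-gon (perimeter = 2·12·7.470·sin(180°/12) = 46.40 mm); the sphere at (6.5, 3) is not intersected at this z (|z−center|=5.600 > r=4); Taking the union: only the cone is present, so the union is just that shape — boundary = 46.40 mm; the cube at (9.5, -3.5) (footprint 18×17.5) is included at this height (perimeter 71.00 mm); Subtracting the remaining from the first: starting from the result so far, the 18×17.5 cube at (9.5, -3.5) misses the remaining region (no effect) — boundary = 46.40 mm. So its perimeter = 46.40 mm. Layer 32 (z = 9.6): the cone is not intersected at this z (z outside [0, 5]); the r=4 sphere at (6.5, 3) slices to a regular 12-gon of circumradius 2.528 (√(r²−h²) with h=3.1 from center) (perimeter = 2·12·2.528·sin(180°/12) = 15.70 mm); Combining (union): only the r=4 sphere at (6.5, 3) is present, so the union is just that shape — boundary = 15.70 mm; the cube at (9.5, -3.5) is not intersected at this z (z outside [0.5, 3.5]); Taking the first minus the rest: none of the subtracted shapes is present at this height, so the result so far is unchanged — boundary = 15.70 mm. So its perimeter = 15.70 mm. Layer 3 is larger (46.40 vs 15.70 mm).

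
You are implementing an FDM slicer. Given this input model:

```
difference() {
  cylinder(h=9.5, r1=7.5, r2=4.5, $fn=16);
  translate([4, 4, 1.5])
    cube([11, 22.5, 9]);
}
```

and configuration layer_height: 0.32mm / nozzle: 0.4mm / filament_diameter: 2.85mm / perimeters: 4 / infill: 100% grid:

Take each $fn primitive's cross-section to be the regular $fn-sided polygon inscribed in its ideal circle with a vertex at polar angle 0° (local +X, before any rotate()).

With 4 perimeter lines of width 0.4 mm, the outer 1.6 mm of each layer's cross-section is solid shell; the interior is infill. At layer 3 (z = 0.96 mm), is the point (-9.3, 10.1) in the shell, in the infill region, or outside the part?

At z = 0.96 mm: the cone contributes a regular 16-gon of circumradius 7.197 (interpolated between r1=7.5 and r2=4.5 at t=0.101); the cube at (4, 4) does not reach this height (z outside [1.5, 10.5]); After the difference (first − rest): none of the subtracted shapes is present at this height, so the cone is unchanged — 1 connected region. Overall, the cross-section is a single solid region. The nearest boundary edge runs (-2.75, 6.65)→(-5.09, 5.09); distance from the point to it = 6.55 mm. The point is not inside any of the regions above, so it lies outside the cross-section (6.55 mm from the nearest boundary).

outside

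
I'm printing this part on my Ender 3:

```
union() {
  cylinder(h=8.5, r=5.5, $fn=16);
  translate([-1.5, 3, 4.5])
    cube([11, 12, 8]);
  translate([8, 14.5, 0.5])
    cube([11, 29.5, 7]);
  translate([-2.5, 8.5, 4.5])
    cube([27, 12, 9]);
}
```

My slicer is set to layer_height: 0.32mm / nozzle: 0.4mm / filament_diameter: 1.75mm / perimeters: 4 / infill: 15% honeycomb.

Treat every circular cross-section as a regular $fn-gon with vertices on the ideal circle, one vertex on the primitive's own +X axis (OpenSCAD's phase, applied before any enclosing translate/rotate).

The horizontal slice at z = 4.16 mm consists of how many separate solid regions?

At z = 4.16 mm: the r=5.5 cylinder gives a regular 16-gon of circumradius 5.5 (constant along its height); the cube at (-1.5, 3) is not intersected at this z (z outside [4.5, 12.5]); the cube at (8, 14.5) is present — its section is the full 11×29.5 rectangle; the cube at (-2.5, 8.5) is absent (z outside [4.5, 13.5]); Taking the union: the 2 present regions are separate (no shared area or edge), so areas and boundary lengths simply add and each stays a separate island — 2 connected regions. The result has 2 disconnected regions.

2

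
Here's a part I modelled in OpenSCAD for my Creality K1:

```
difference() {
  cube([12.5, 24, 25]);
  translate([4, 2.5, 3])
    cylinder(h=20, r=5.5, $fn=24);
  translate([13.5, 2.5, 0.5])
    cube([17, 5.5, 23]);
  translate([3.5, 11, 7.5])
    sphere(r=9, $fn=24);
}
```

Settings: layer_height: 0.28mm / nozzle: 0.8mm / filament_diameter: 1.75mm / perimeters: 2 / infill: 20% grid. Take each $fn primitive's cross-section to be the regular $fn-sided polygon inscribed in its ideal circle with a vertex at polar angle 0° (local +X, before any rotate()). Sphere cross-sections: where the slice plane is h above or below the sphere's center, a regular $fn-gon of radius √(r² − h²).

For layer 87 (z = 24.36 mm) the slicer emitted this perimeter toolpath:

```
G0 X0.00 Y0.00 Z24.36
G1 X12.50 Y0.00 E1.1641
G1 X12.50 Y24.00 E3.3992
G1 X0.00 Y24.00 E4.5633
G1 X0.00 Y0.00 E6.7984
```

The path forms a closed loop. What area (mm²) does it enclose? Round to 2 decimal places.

300.00 mm²

Apply the shoelace formula to the sequence of (X, Y) vertices; enclosed area = 300.00 mm².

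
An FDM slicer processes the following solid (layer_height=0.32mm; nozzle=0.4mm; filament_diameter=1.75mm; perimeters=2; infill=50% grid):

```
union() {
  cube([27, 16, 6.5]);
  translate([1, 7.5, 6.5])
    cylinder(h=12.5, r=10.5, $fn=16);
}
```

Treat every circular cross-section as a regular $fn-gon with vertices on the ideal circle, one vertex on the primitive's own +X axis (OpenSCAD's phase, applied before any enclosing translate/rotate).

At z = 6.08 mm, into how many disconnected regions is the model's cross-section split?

At z = 6.08 mm: the cube is present — its section is the full 27×16 rectangle; the cylinder at (1, 7.5) does not reach this height (z outside [6.5, 19]); Combining (union): only the 27×16 cube is present, so the union is just that shape — 1 connected region. The result has 1 disconnected region.

1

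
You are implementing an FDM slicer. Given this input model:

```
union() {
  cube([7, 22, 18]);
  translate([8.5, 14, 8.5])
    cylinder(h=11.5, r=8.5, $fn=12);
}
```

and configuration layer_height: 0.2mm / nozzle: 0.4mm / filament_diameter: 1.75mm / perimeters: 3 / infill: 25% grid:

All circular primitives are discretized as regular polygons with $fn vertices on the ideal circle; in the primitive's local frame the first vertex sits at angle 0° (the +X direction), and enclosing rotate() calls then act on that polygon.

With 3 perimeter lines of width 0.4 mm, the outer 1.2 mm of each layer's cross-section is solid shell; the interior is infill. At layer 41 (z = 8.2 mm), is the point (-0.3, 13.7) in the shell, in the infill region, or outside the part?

At z = 8.2 mm: the cube is present — its section is the full 7×22 rectangle; the cylinder at (8.5, 14) is absent (z outside [8.5, 20]); Taking the union: only the 7×22 cube is present, so the union is just that shape — 1 connected region. Overall, the cross-section is a single solid region. The nearest boundary edge runs (0.00, 22.00)→(0.00, 0.00); distance from the point to it = 0.30 mm. The point is not inside any of the regions above, so it lies outside the cross-section (0.30 mm from the nearest boundary).

outside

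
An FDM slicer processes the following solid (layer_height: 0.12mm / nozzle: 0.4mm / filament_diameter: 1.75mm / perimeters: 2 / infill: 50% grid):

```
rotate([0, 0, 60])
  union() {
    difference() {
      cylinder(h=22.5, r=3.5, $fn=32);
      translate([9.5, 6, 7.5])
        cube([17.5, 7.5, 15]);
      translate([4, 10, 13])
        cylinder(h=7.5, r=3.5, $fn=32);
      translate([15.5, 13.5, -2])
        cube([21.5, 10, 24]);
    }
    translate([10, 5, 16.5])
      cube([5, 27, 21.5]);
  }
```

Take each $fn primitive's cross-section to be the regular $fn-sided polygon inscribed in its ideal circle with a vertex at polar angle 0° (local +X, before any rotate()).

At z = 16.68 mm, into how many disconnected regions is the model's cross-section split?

At z = 16.68 mm: the r=3.5 cylinder gives a regular 32-gon of circumradius 3.5 (constant along its height); the cube at (9.5, 6) is present — its section is the full 17.5×7.5 rectangle; the cylinder at (4, 10): section is a regular 32-gon, circumradius r=3.5; the cube at (15.5, 13.5) (footprint 21.5×10) is included at this height; Subtracting the remaining from the first: starting from the r=3.5 cylinder, the 17.5×7.5 cube at (9.5, 6) misses the remaining region (no effect); the r=3.5 cylinder at (4, 10) misses the remaining region (no effect); the 21.5×10 cube at (15.5, 13.5) misses the remaining region (no effect) — 1 connected region; the 5×27 cube at (10, 5) contributes its full rectangle; Merging all regions: the 2 present regions are separate (no shared area or edge), so areas and boundary lengths simply add and each stays a separate island — 2 connected regions; (whole slice rotated 60° about Z — lengths, areas and connectivity unchanged). The result has 2 disconnected regions.

2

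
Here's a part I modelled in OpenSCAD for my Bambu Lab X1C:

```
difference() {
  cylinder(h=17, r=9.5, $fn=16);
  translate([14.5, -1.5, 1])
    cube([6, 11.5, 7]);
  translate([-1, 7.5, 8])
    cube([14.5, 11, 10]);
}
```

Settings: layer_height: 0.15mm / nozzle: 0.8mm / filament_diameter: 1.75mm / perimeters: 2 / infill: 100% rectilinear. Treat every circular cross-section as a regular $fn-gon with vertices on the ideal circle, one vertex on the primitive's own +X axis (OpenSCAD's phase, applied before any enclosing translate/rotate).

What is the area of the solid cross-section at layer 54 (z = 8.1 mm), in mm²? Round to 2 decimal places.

At z = 8.1 mm: the r=9.5 cylinder gives a regular 16-gon of circumradius 9.5 (constant along its height) (area = (16/2)·9.500²·sin(360°/16) = 276.30 mm²); the cube at (14.5, -1.5) does not reach this height (z outside [1, 8]); the 14.5×11 cube at (-1, 7.5) contributes its full rectangle (area 159.50 mm²); Taking the first minus the rest: starting from the r=9.5 cylinder (276.30 mm²), the 14.5×11 cube at (-1, 7.5) partially overlaps it — only the 9.08 mm² overlap (of its 159.50 mm²) is removed, clipping the outline — area = 267.22 mm². Overall, the cross-section is a single solid region. Net area = 267.22 mm².

267.22 mm²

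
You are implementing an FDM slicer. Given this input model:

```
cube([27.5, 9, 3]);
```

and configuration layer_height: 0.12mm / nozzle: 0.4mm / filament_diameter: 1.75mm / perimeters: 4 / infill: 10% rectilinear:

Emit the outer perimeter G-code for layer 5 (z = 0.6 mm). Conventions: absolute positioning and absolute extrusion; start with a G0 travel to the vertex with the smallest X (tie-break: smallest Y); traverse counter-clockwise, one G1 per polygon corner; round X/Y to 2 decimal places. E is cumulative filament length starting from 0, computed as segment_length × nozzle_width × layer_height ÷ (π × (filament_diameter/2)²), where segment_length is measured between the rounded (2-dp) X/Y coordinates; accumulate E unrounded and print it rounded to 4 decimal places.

At z = 0.6 mm: the cube is present — its section is the full 27.5×9 rectangle. The outline is a single polygon with 4 vertices. Extrusion per mm of travel: 0.4 × 0.12 / (π × 0.875²) = 0.019956. Accumulating E over each segment gives final E = 1.4568.

G0 X0.00 Y0.00 Z0.60
G1 X27.50 Y0.00 E0.5488
G1 X27.50 Y9.00 E0.7284
G1 X0.00 Y9.00 E1.2772
G1 X0.00 Y0.00 E1.4568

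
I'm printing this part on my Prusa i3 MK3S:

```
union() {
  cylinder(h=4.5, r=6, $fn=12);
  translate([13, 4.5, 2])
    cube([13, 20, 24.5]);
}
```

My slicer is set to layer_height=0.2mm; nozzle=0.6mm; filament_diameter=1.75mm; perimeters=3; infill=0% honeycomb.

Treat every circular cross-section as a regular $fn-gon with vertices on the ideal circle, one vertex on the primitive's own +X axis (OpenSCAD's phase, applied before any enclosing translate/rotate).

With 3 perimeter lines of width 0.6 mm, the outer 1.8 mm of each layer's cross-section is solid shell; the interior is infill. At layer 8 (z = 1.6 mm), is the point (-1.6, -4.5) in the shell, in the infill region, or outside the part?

At z = 1.6 mm: the cylinder: section is a regular 12-gon, circumradius r=6; the cube at (13, 4.5) does not reach this height (z outside [2, 26.5]); Merging all regions: only the r=6 cylinder is present, so the union is just that shape — 1 connected region. Overall, the cross-section is a single solid region. The nearest boundary edge runs (-3.00, -5.20)→(-0.00, -6.00); distance from the point to it = 1.03 mm. The point is inside the cross-section, 1.03 mm from the nearest boundary — within the 1.8 mm shell band (3 × 0.6).

shell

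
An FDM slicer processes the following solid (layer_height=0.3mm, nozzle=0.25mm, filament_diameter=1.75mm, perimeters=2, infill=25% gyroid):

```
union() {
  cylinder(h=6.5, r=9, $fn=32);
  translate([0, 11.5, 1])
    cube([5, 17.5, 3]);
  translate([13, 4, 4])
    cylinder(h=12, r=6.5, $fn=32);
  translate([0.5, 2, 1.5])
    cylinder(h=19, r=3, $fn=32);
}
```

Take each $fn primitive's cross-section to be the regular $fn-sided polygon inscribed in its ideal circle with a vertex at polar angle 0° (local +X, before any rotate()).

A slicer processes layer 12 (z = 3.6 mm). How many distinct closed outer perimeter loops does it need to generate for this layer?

2

At z = 3.6 mm: the r=9 cylinder gives a regular 32-gon of circumradius 9 (constant along its height); the 5×17.5 cube at (0, 11.5) contributes its full rectangle; the cylinder at (13, 4) is absent (z outside [4, 16]); the r=3 cylinder at (0.5, 2) gives a regular 32-gon of circumradius 3 (constant along its height); Merging all regions: the regions partially overlap (shared area 28.09 mm²), so overlapping operands fuse into one piece — 2 connected regions. The result has 2 disconnected regions.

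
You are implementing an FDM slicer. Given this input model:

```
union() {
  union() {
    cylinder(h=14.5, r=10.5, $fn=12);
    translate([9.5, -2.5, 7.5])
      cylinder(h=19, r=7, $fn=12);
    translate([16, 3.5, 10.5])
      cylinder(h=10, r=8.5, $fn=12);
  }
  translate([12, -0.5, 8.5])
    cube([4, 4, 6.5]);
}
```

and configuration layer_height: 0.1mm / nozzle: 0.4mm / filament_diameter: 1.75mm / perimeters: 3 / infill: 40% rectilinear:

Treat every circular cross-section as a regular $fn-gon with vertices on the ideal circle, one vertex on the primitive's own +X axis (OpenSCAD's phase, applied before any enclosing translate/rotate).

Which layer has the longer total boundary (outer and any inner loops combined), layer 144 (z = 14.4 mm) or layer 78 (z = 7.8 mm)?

Layer 144 (z = 14.4): the r=10.5 cylinder gives a regular 12-gon of circumradius 10.5 (constant along its height) (perimeter = 2·12·10.500·sin(180°/12) = 65.22 mm); the r=7 cylinder at (9.5, -2.5) contributes a regular 12-gon of circumradius 7 (perimeter = 2·12·7.000·sin(180°/12) = 43.48 mm); the r=8.5 cylinder at (16, 3.5) contributes a regular 12-gon of circumradius 8.5 (perimeter = 2·12·8.500·sin(180°/12) = 52.80 mm); Taking the union: the regions partially overlap (shared area 124.09 mm²), so the edge portions inside another operand are dropped and the merged outline is re-measured after clipping — boundary = 97.71 mm; the cube at (12, -0.5) (footprint 4×4) is included at this height (perimeter 16.00 mm); Merging all regions: the 4×4 cube at (12, -0.5) lies entirely inside that combined region, so the union is just that combined region — boundary = 97.71 mm. So its perimeter = 97.71 mm. Layer 78 (z = 7.8): the r=10.5 cylinder contributes a regular 12-gon of circumradius 10.5 (perimeter = 2·12·10.500·sin(180°/12) = 65.22 mm); the r=7 cylinder at (9.5, -2.5) contributes a regular 12-gon of circumradius 7 (perimeter = 2·12·7.000·sin(180°/12) = 43.48 mm); the cylinder at (16, 3.5) is absent (z outside [10.5, 20.5]); Merging all regions: the regions partially overlap (shared area 68.39 mm²), so the edge portions inside another operand are dropped and the merged outline is re-measured after clipping — boundary = 76.37 mm; the cube at (12, -0.5) is absent (z outside [8.5, 15]); Merging all regions: only that combined region is present, so the union is just that shape — boundary = 76.37 mm. So its perimeter = 76.37 mm. Layer 144 is larger (97.71 vs 76.37 mm).

layer 144 (z = 14.4 mm)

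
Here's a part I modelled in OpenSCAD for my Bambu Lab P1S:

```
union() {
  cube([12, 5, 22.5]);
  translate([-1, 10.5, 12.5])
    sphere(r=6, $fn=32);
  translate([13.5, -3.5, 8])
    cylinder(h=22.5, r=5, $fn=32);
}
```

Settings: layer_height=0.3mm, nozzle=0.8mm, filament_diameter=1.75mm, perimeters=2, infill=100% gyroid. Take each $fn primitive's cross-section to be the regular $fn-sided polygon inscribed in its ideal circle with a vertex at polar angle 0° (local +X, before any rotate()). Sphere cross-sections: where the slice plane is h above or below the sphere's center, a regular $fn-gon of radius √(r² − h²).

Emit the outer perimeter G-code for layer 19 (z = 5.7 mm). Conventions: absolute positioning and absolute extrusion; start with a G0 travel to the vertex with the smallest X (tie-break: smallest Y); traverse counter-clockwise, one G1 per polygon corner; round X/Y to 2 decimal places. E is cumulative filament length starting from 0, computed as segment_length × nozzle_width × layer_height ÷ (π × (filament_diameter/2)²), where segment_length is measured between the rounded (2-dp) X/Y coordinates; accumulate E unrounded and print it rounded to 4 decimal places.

G0 X0.00 Y0.00 Z5.70
G1 X12.00 Y0.00 E1.1974
G1 X12.00 Y5.00 E1.6963
G1 X0.00 Y5.00 E2.8936
G1 X0.00 Y0.00 E3.3925

At z = 5.7 mm: the cube is present — its section is the full 12×5 rectangle; the sphere at (-1, 10.5) is not intersected at this z (|z−center|=6.800 > r=6); the cylinder at (13.5, -3.5) is absent (z outside [8, 30.5]); Combining (union): only the 12×5 cube is present, so the union is just that shape — 1 connected region. The outline is a single polygon with 4 vertices. Extrusion per mm of travel: 0.8 × 0.3 / (π × 0.875²) = 0.099780. Accumulating E over each segment gives final E = 3.3925.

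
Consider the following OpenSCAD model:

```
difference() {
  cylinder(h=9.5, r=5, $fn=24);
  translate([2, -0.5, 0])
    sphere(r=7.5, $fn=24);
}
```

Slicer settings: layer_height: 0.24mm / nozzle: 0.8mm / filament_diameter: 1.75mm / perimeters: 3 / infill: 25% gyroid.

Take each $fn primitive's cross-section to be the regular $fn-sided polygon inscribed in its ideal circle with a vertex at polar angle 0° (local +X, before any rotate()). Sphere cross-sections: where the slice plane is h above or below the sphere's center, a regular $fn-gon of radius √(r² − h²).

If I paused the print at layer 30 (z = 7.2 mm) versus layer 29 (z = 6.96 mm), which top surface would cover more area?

layer 30 (z = 7.2 mm)

Layer 30 (z = 7.2): the cylinder: section is a regular 24-gon, circumradius r=5 (area = (24/2)·5.000²·sin(360°/24) = 77.65 mm²); the r=7.5 sphere at (2, -0.5) contributes a regular 24-gon of circumradius √(7.5²−7.2²) = 2.100 (area = (24/2)·2.100²·sin(360°/24) = 13.70 mm²); Subtracting the remaining from the first: starting from the r=5 cylinder (77.65 mm²), the r=7.5 sphere at (2, -0.5) lies wholly inside it (removes its full 13.70 mm² and its 13.16 mm outline becomes a hole wall) — area = 63.95 mm². So its area = 63.95 mm². Layer 29 (z = 6.96): the r=5 cylinder gives a regular 24-gon of circumradius 5 (constant along its height) (area = (24/2)·5.000²·sin(360°/24) = 77.65 mm²); the sphere at (2, -0.5): section is a regular 24-gon, circumradius = √(r²−h²) = √(7.5²−6.96²) = 2.794 (area = (24/2)·2.794²·sin(360°/24) = 24.25 mm²); Subtracting the remaining from the first: starting from the r=5 cylinder (77.65 mm²), the r=7.5 sphere at (2, -0.5) lies wholly inside it (removes its full 24.25 mm² and its 17.51 mm outline becomes a hole wall) — area = 53.39 mm². So its area = 53.39 mm². Layer 30 is larger (63.95 vs 53.39 mm²).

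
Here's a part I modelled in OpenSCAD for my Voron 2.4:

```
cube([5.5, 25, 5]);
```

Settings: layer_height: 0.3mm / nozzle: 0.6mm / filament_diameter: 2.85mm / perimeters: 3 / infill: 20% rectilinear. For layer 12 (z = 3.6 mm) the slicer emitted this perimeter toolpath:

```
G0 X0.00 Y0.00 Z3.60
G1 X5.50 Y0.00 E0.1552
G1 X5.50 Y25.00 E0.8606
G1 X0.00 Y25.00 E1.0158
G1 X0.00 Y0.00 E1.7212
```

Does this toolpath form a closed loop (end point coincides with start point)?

Start point (G0): (0.00, 0.00). End point (last G1): the path returns to the start — closed.

yes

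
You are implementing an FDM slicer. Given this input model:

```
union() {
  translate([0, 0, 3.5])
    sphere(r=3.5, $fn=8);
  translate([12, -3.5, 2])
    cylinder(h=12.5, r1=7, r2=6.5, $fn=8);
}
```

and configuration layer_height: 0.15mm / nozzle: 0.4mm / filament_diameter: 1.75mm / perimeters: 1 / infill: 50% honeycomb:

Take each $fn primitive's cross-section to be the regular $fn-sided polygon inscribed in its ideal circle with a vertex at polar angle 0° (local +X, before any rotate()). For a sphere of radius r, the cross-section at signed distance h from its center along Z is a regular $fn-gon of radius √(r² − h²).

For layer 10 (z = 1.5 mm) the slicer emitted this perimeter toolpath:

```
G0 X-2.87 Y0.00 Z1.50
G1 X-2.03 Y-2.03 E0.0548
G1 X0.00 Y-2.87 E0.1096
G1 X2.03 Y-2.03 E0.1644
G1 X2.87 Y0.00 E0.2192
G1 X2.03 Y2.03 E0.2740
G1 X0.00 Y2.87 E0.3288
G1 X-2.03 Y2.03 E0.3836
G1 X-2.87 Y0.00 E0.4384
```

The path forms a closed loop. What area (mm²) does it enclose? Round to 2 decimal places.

Apply the shoelace formula to the sequence of (X, Y) vertices; enclosed area = 23.30 mm².

23.30 mm²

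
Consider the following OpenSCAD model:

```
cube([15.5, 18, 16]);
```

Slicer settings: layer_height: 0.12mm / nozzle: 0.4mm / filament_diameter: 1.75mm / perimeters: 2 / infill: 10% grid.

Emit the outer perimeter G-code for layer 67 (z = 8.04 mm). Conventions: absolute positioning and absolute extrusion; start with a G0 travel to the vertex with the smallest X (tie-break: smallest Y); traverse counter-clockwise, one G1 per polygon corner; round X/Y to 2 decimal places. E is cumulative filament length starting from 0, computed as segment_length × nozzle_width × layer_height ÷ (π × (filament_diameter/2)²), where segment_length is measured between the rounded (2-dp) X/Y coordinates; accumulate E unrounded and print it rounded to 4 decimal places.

At z = 8.04 mm: the cube (footprint 15.5×18) is included at this height. The outline is a single polygon with 4 vertices. Extrusion per mm of travel: 0.4 × 0.12 / (π × 0.875²) = 0.019956. Accumulating E over each segment gives final E = 1.3371.

G0 X0.00 Y0.00 Z8.04
G1 X15.50 Y0.00 E0.3093
G1 X15.50 Y18.00 E0.6685
G1 X0.00 Y18.00 E0.9778
G1 X0.00 Y0.00 E1.3371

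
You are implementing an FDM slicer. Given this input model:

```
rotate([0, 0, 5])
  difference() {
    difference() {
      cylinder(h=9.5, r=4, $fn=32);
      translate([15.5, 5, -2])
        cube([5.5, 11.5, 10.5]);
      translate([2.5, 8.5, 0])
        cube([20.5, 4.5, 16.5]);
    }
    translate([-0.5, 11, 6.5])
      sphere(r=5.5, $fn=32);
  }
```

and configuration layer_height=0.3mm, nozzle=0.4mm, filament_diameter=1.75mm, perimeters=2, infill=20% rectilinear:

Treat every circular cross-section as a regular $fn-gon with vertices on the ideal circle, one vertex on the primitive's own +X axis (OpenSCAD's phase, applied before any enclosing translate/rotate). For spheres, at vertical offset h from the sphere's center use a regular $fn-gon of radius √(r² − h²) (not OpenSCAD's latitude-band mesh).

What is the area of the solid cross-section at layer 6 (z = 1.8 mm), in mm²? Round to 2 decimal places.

49.94 mm²

At z = 1.8 mm: the r=4 cylinder gives a regular 32-gon of circumradius 4 (constant along its height) (area = (32/2)·4.000²·sin(360°/32) = 49.94 mm²); the 5.5×11.5 cube at (15.5, 5) contributes its full rectangle (area 63.25 mm²); the 20.5×4.5 cube at (2.5, 8.5) contributes its full rectangle (area 92.25 mm²); Taking the first minus the rest: starting from the r=4 cylinder (49.94 mm²), the 5.5×11.5 cube at (15.5, 5) misses the remaining region (no effect); the 20.5×4.5 cube at (2.5, 8.5) misses the remaining region (no effect) — area = 49.94 mm²; the r=5.5 sphere at (-0.5, 11) slices to a regular 32-gon of circumradius 2.857 (√(r²−h²) with h=4.7 from center) (area = (32/2)·2.857²·sin(360°/32) = 25.47 mm²); Subtracting the remaining from the first: starting from the result so far (49.94 mm²), the r=5.5 sphere at (-0.5, 11) misses the remaining region (no effect) — area = 49.94 mm²; (whole slice rotated 5° about Z — lengths, areas and connectivity unchanged). Overall, the cross-section is a single solid region. Net area = 49.94 mm².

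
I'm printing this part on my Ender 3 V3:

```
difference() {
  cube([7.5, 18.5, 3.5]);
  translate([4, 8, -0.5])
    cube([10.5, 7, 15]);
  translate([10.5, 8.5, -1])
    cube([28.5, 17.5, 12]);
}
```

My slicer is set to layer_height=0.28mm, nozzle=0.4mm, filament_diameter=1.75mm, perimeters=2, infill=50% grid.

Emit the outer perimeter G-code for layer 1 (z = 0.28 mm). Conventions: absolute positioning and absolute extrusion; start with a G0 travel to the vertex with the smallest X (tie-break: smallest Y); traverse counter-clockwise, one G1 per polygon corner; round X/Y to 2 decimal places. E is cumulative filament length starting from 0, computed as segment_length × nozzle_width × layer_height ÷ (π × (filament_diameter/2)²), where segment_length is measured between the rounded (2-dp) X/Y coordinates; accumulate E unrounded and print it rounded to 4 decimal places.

G0 X0.00 Y0.00 Z0.28
G1 X7.50 Y0.00 E0.3492
G1 X7.50 Y8.00 E0.7217
G1 X4.00 Y8.00 E0.8847
G1 X4.00 Y15.00 E1.2107
G1 X7.50 Y15.00 E1.3736
G1 X7.50 Y18.50 E1.5366
G1 X0.00 Y18.50 E1.8858
G1 X0.00 Y0.00 E2.7473

At z = 0.28 mm: the 7.5×18.5 cube contributes its full rectangle; the cube at (4, 8) is present — its section is the full 10.5×7 rectangle; the cube at (10.5, 8.5) (footprint 28.5×17.5) is included at this height; After the difference (first − rest): starting from the 7.5×18.5 cube, the 10.5×7 cube at (4, 8) partially overlaps it — only the 24.50 mm² overlap (of its 73.50 mm²) is removed, clipping the outline; the 28.5×17.5 cube at (10.5, 8.5) misses the remaining region (no effect) — 1 connected region. The outline is a single polygon with 8 vertices. Extrusion per mm of travel: 0.4 × 0.28 / (π × 0.875²) = 0.046564. Accumulating E over each segment gives final E = 2.7473.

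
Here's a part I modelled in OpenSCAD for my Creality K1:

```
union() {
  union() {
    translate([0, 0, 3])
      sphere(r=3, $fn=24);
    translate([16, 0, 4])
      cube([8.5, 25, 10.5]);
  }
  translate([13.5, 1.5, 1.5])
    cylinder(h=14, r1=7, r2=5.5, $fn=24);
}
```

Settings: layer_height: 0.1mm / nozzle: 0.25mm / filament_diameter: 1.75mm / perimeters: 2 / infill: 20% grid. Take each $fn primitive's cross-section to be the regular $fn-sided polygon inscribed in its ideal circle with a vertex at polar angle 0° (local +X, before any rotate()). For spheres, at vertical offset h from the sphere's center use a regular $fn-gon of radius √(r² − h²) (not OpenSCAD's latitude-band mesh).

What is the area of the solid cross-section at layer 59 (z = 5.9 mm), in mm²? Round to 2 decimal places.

At z = 5.9 mm: the r=3 sphere slices to a regular 24-gon of circumradius 0.768 (√(r²−h²) with h=2.9 from center) (area = (24/2)·0.768²·sin(360°/24) = 1.83 mm²); the 8.5×25 cube at (16, 0) contributes its full rectangle (area 212.50 mm²); Taking the union: the 2 present regions are separate (no shared area or edge), so areas and boundary lengths simply add and each stays a separate island — area = 214.33 mm²; the cone at (13.5, 1.5) contributes a regular 24-gon of circumradius 6.529 (interpolated between r1=7 and r2=5.5 at t=0.314) (area = (24/2)·6.529²·sin(360°/24) = 132.38 mm²); Taking the union: the regions partially overlap — summed areas 346.71 mm² minus the doubly-counted overlap 23.17 mm² gives 323.54 mm² — area = 323.54 mm². Overall, the cross-section has 2 separate islands. Net area = 323.54 mm².

323.54 mm²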